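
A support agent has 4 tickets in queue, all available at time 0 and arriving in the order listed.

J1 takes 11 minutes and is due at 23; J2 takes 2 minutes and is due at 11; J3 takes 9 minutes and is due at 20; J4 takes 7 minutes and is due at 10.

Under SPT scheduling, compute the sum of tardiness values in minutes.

6

SPT (increasing processing time): J2 J4 J3 J1.
J2: 0→2, due 11, tardiness 0
J4: 2→9, due 10, tardiness 0
J3: 9→18, due 20, tardiness 0
J1: 18→29, due 23, tardiness 6
Sum = 0+0+0+6 = 6.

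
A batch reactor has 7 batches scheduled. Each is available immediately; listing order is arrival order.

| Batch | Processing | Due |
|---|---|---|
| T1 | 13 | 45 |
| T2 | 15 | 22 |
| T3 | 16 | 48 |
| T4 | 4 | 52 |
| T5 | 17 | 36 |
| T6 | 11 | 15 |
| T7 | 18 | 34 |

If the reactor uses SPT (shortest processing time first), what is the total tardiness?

132

SPT (increasing processing time): T4 T6 T1 T2 T3 T5 T7.
T4: 0→4, due 52, tardiness 0
T6: 4→15, due 15, tardiness 0
T1: 15→28, due 45, tardiness 0
T2: 28→43, due 22, tardiness 21
T3: 43→59, due 48, tardiness 11
T5: 59→76, due 36, tardiness 40
T7: 76→94, due 34, tardiness 60
Sum = 0+0+0+21+11+40+60 = 132.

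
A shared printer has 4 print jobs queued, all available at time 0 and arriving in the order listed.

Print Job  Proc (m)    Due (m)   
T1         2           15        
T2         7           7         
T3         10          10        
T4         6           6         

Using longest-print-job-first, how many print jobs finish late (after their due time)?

3

LPT (decreasing processing time): T3 T2 T4 T1.
T3: 0→10, due 10, tardiness 0
T2: 10→17, due 7, tardiness 10
T4: 17→23, due 6, tardiness 17
T1: 23→25, due 15, tardiness 10
Late print jobs: 3.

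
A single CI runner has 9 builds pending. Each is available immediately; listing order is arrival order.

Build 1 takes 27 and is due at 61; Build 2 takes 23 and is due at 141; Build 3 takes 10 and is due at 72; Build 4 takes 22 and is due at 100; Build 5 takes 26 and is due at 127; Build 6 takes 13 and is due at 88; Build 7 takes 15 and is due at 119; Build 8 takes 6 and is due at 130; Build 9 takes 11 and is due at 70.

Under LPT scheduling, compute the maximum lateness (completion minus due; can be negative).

75

LPT (decreasing processing time): Build 1 Build 5 Build 2 Build 4 Build 7 Build 6 Build 9 Build 3 Build 8.
Build 1: 0→27, due 61, lateness -34
Build 5: 27→53, due 127, lateness -74
Build 2: 53→76, due 141, lateness -65
Build 4: 76→98, due 100, lateness -2
Build 7: 98→113, due 119, lateness -6
Build 6: 113→126, due 88, lateness 38
Build 9: 126→137, due 70, lateness 67
Build 3: 137→147, due 72, lateness 75
Build 8: 147→153, due 130, lateness 23
Maximum = 75.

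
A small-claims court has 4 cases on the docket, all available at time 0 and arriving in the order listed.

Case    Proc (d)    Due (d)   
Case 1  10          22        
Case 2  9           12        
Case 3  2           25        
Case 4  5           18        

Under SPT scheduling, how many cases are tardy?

SPT (increasing processing time): Case 3 Case 4 Case 2 Case 1.
Case 3: 0→2, due 25, tardiness 0
Case 4: 2→7, due 18, tardiness 0
Case 2: 7→16, due 12, tardiness 4
Case 1: 16→26, due 22, tardiness 4
Late cases: 2.

2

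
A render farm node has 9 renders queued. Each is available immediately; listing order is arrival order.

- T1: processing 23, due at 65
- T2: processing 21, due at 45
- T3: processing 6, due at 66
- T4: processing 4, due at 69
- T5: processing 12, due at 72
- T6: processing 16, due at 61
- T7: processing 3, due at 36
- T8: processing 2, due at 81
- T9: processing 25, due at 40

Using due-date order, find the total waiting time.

535

EDD (increasing due date): T7 T9 T2 T6 T1 T3 T4 T5 T8.
T7: waits 0, runs 0→3
T9: waits 3, runs 3→28
T2: waits 28, runs 28→49
T6: waits 49, runs 49→65
T1: waits 65, runs 65→88
T3: waits 88, runs 88→94
T4: waits 94, runs 94→98
T5: waits 98, runs 98→110
T8: waits 110, runs 110→112
Sum = 0+3+28+49+65+88+94+98+110 = 535.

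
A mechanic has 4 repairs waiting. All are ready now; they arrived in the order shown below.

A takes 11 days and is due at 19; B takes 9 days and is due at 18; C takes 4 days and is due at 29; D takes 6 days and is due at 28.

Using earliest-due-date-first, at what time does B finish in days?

9

EDD (increasing due date): B A D C.
B: 0→9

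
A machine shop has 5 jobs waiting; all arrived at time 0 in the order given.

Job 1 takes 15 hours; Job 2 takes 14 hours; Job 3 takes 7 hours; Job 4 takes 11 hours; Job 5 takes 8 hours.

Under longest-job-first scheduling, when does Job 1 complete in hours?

LPT (decreasing processing time): Job 1 Job 2 Job 4 Job 5 Job 3.
Job 1: 0→15

15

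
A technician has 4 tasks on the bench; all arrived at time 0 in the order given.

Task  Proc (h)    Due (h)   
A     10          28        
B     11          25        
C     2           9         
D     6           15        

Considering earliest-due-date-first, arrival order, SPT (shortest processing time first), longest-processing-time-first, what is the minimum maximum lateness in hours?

1

EDD (increasing due date): C D B A.
C: 0→2, due 9, lateness -7
D: 2→8, due 15, lateness -7
B: 8→19, due 25, lateness -6
A: 19→29, due 28, lateness 1
Maximum = 1.
FIFO (arrival order): A B C D.
A: 0→10, due 28, lateness -18
B: 10→21, due 25, lateness -4
C: 21→23, due 9, lateness 14
D: 23→29, due 15, lateness 14
Maximum = 14.
SPT (increasing processing time): C D A B.
C: 0→2, due 9, lateness -7
D: 2→8, due 15, lateness -7
A: 8→18, due 28, lateness -10
B: 18→29, due 25, lateness 4
Maximum = 4.
LPT (decreasing processing time): B A D C.
B: 0→11, due 25, lateness -14
A: 11→21, due 28, lateness -7
D: 21→27, due 15, lateness 12
C: 27→29, due 9, lateness 20
Maximum = 20.
EDD 1, FIFO 14, SPT 4, LPT 20 → minimum 1.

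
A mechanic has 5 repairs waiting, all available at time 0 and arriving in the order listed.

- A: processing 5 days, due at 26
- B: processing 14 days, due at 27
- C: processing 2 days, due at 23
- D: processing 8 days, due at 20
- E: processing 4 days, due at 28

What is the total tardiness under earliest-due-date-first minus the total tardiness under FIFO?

-7

EDD (increasing due date): D C A B E.
D: 0→8, due 20, tardiness 0
C: 8→10, due 23, tardiness 0
A: 10→15, due 26, tardiness 0
B: 15→29, due 27, tardiness 2
E: 29→33, due 28, tardiness 5
Sum = 0+0+0+2+5 = 7.
FIFO (arrival order): A B C D E.
A: 0→5, due 26, tardiness 0
B: 5→19, due 27, tardiness 0
C: 19→21, due 23, tardiness 0
D: 21→29, due 20, tardiness 9
E: 29→33, due 28, tardiness 5
Sum = 0+0+0+9+5 = 14.
Difference = 7 − 14 = -7.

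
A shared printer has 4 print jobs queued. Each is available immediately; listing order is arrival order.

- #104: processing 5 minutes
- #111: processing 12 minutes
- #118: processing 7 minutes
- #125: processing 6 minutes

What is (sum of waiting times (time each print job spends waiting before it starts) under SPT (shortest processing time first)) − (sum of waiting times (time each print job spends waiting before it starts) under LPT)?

-22

SPT (increasing processing time): #104 #125 #118 #111.
#104: waits 0, runs 0→5
#125: waits 5, runs 5→11
#118: waits 11, runs 11→18
#111: waits 18, runs 18→30
Sum = 0+5+11+18 = 34.
LPT (decreasing processing time): #111 #118 #125 #104.
#111: waits 0, runs 0→12
#118: waits 12, runs 12→19
#125: waits 19, runs 19→25
#104: waits 25, runs 25→30
Sum = 0+12+19+25 = 56.
Difference = 34 − 56 = -22.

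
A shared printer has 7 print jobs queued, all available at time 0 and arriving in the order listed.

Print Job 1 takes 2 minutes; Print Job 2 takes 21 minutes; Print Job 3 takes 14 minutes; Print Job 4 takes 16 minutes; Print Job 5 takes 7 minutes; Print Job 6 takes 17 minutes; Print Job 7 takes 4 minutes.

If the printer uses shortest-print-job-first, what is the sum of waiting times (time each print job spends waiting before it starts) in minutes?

SPT (increasing processing time): Print Job 1 Print Job 7 Print Job 5 Print Job 3 Print Job 4 Print Job 6 Print Job 2.
Print Job 1: waits 0, runs 0→2
Print Job 7: waits 2, runs 2→6
Print Job 5: waits 6, runs 6→13
Print Job 3: waits 13, runs 13→27
Print Job 4: waits 27, runs 27→43
Print Job 6: waits 43, runs 43→60
Print Job 2: waits 60, runs 60→81
Sum = 0+2+6+13+27+43+60 = 151.

151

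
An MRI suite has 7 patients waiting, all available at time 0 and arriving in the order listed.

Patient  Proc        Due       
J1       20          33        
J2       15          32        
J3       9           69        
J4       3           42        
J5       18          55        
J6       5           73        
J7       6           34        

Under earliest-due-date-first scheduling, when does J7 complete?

EDD (increasing due date): J2 J1 J7 J4 J5 J3 J6.
J2: 0→15
J1: 15→35
J7: 35→41

41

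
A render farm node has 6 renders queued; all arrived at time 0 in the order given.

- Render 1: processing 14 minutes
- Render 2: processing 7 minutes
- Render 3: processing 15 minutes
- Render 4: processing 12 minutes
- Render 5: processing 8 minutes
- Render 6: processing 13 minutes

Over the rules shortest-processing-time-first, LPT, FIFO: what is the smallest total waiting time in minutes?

143

SPT (increasing processing time): Render 2 Render 5 Render 4 Render 6 Render 1 Render 3.
Render 2: waits 0, runs 0→7
Render 5: waits 7, runs 7→15
Render 4: waits 15, runs 15→27
Render 6: waits 27, runs 27→40
Render 1: waits 40, runs 40→54
Render 3: waits 54, runs 54→69
Sum = 0+7+15+27+40+54 = 143.
LPT (decreasing processing time): Render 3 Render 1 Render 6 Render 4 Render 5 Render 2.
Render 3: waits 0, runs 0→15
Render 1: waits 15, runs 15→29
Render 6: waits 29, runs 29→42
Render 4: waits 42, runs 42→54
Render 5: waits 54, runs 54→62
Render 2: waits 62, runs 62→69
Sum = 0+15+29+42+54+62 = 202.
FIFO (arrival order): Render 1 Render 2 Render 3 Render 4 Render 5 Render 6.
Render 1: waits 0, runs 0→14
Render 2: waits 14, runs 14→21
Render 3: waits 21, runs 21→36
Render 4: waits 36, runs 36→48
Render 5: waits 48, runs 48→56
Render 6: waits 56, runs 56→69
Sum = 0+14+21+36+48+56 = 175.
SPT 143, LPT 202, FIFO 175 → minimum 143.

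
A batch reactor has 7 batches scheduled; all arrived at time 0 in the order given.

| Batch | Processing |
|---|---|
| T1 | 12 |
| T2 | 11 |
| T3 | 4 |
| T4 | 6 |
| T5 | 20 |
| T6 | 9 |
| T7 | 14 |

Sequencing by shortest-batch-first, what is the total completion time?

SPT (increasing processing time): T3 T4 T6 T2 T1 T7 T5.
T3: 0→4
T4: 4→10
T6: 10→19
T2: 19→30
T1: 30→42
T7: 42→56
T5: 56→76
Sum = 4+10+19+30+42+56+76 = 237.

237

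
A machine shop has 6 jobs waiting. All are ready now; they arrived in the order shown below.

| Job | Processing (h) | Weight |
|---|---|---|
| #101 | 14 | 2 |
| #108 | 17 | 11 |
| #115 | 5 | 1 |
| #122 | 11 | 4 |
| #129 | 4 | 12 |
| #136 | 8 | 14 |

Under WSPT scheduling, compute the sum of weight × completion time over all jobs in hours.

WSPT (decreasing weight/processing-time ratio): #129 #136 #108 #122 #115 #101.
#129: finishes 4, weight 12, w·C = 48
#136: finishes 12, weight 14, w·C = 168
#108: finishes 29, weight 11, w·C = 319
#122: finishes 40, weight 4, w·C = 160
#115: finishes 45, weight 1, w·C = 45
#101: finishes 59, weight 2, w·C = 118
Sum = 48+168+319+160+45+118 = 858.

858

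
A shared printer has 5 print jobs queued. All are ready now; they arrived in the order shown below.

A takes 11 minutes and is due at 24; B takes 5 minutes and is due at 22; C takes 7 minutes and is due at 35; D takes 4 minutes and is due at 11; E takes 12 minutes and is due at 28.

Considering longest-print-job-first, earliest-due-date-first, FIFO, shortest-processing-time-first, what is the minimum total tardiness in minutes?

8

LPT (decreasing processing time): E A C B D.
E: 0→12, due 28, tardiness 0
A: 12→23, due 24, tardiness 0
C: 23→30, due 35, tardiness 0
B: 30→35, due 22, tardiness 13
D: 35→39, due 11, tardiness 28
Sum = 0+0+0+13+28 = 41.
EDD (increasing due date): D B A E C.
D: 0→4, due 11, tardiness 0
B: 4→9, due 22, tardiness 0
A: 9→20, due 24, tardiness 0
E: 20→32, due 28, tardiness 4
C: 32→39, due 35, tardiness 4
Sum = 0+0+0+4+4 = 8.
FIFO (arrival order): A B C D E.
A: 0→11, due 24, tardiness 0
B: 11→16, due 22, tardiness 0
C: 16→23, due 35, tardiness 0
D: 23→27, due 11, tardiness 16
E: 27→39, due 28, tardiness 11
Sum = 0+0+0+16+11 = 27.
SPT (increasing processing time): D B C A E.
D: 0→4, due 11, tardiness 0
B: 4→9, due 22, tardiness 0
C: 9→16, due 35, tardiness 0
A: 16→27, due 24, tardiness 3
E: 27→39, due 28, tardiness 11
Sum = 0+0+0+3+11 = 14.
LPT 41, EDD 8, FIFO 27, SPT 14 → minimum 8.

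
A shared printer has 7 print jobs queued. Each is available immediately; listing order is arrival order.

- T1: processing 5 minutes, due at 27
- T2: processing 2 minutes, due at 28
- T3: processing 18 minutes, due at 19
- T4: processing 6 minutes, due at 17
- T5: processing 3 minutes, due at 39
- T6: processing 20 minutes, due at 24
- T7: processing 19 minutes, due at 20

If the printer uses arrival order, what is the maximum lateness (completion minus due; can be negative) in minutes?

FIFO (arrival order): T1 T2 T3 T4 T5 T6 T7.
T1: 0→5, due 27, lateness -22
T2: 5→7, due 28, lateness -21
T3: 7→25, due 19, lateness 6
T4: 25→31, due 17, lateness 14
T5: 31→34, due 39, lateness -5
T6: 34→54, due 24, lateness 30
T7: 54→73, due 20, lateness 53
Maximum = 53.

53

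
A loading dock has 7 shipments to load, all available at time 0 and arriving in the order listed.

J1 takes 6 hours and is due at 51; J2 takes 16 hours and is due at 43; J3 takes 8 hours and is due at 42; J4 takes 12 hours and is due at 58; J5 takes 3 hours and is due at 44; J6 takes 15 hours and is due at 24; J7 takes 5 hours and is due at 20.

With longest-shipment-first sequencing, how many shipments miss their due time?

LPT (decreasing processing time): J2 J6 J4 J3 J1 J7 J5.
J2: 0→16, due 43, tardiness 0
J6: 16→31, due 24, tardiness 7
J4: 31→43, due 58, tardiness 0
J3: 43→51, due 42, tardiness 9
J1: 51→57, due 51, tardiness 6
J7: 57→62, due 20, tardiness 42
J5: 62→65, due 44, tardiness 21
Late shipments: 5.

5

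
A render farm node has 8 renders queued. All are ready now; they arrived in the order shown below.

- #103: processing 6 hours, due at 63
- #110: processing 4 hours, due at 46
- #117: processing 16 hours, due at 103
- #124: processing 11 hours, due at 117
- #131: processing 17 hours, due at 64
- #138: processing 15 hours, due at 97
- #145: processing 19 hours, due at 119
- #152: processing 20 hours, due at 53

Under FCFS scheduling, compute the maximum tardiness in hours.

FIFO (arrival order): #103 #110 #117 #124 #131 #138 #145 #152.
#103: 0→6, due 63, tardiness 0
#110: 6→10, due 46, tardiness 0
#117: 10→26, due 103, tardiness 0
#124: 26→37, due 117, tardiness 0
#131: 37→54, due 64, tardiness 0
#138: 54→69, due 97, tardiness 0
#145: 69→88, due 119, tardiness 0
#152: 88→108, due 53, tardiness 55
Maximum = 55.

55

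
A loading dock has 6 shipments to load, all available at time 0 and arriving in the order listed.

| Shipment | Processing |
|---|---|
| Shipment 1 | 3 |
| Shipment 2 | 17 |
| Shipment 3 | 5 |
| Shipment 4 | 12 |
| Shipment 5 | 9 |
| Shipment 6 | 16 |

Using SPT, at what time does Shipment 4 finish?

SPT (increasing processing time): Shipment 1 Shipment 3 Shipment 5 Shipment 4 Shipment 6 Shipment 2.
Shipment 1: 0→3
Shipment 3: 3→8
Shipment 5: 8→17
Shipment 4: 17→29

29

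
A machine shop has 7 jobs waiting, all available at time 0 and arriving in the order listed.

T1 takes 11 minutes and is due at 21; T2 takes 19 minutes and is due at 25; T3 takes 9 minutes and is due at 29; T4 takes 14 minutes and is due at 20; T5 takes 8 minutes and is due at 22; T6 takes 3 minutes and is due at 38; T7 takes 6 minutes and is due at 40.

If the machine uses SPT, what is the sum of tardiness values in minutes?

SPT (increasing processing time): T6 T7 T5 T3 T1 T4 T2.
T6: 0→3, due 38, tardiness 0
T7: 3→9, due 40, tardiness 0
T5: 9→17, due 22, tardiness 0
T3: 17→26, due 29, tardiness 0
T1: 26→37, due 21, tardiness 16
T4: 37→51, due 20, tardiness 31
T2: 51→70, due 25, tardiness 45
Sum = 0+0+0+0+16+31+45 = 92.

92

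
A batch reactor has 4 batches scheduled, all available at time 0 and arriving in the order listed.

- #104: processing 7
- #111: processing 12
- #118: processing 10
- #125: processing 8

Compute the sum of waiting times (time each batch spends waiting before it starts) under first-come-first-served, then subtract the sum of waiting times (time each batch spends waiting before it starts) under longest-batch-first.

-9

FIFO (arrival order): #104 #111 #118 #125.
#104: waits 0, runs 0→7
#111: waits 7, runs 7→19
#118: waits 19, runs 19→29
#125: waits 29, runs 29→37
Sum = 0+7+19+29 = 55.
LPT (decreasing processing time): #111 #118 #125 #104.
#111: waits 0, runs 0→12
#118: waits 12, runs 12→22
#125: waits 22, runs 22→30
#104: waits 30, runs 30→37
Sum = 0+12+22+30 = 64.
Difference = 55 − 64 = -9.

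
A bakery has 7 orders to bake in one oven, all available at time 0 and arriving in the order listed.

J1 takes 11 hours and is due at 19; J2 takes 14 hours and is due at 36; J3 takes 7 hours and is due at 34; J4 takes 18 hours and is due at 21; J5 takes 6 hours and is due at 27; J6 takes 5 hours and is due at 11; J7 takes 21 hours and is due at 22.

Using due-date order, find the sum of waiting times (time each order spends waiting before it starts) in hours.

EDD (increasing due date): J6 J1 J4 J7 J5 J3 J2.
J6: waits 0, runs 0→5
J1: waits 5, runs 5→16
J4: waits 16, runs 16→34
J7: waits 34, runs 34→55
J5: waits 55, runs 55→61
J3: waits 61, runs 61→68
J2: waits 68, runs 68→82
Sum = 0+5+16+34+55+61+68 = 239.

239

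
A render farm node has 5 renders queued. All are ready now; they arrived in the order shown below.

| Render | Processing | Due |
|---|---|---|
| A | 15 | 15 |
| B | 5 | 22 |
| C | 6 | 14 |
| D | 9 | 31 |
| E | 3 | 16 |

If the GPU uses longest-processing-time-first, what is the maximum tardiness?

LPT (decreasing processing time): A D C B E.
A: 0→15, due 15, tardiness 0
D: 15→24, due 31, tardiness 0
C: 24→30, due 14, tardiness 16
B: 30→35, due 22, tardiness 13
E: 35→38, due 16, tardiness 22
Maximum = 22.

22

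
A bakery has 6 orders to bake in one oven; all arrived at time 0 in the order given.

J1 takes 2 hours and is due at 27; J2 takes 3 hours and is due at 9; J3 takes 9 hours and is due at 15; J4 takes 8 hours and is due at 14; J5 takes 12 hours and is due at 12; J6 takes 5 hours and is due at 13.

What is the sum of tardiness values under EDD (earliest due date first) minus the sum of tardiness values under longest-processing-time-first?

EDD (increasing due date): J2 J5 J6 J4 J3 J1.
J2: 0→3, due 9, tardiness 0
J5: 3→15, due 12, tardiness 3
J6: 15→20, due 13, tardiness 7
J4: 20→28, due 14, tardiness 14
J3: 28→37, due 15, tardiness 22
J1: 37→39, due 27, tardiness 12
Sum = 0+3+7+14+22+12 = 58.
LPT (decreasing processing time): J5 J3 J4 J6 J2 J1.
J5: 0→12, due 12, tardiness 0
J3: 12→21, due 15, tardiness 6
J4: 21→29, due 14, tardiness 15
J6: 29→34, due 13, tardiness 21
J2: 34→37, due 9, tardiness 28
J1: 37→39, due 27, tardiness 12
Sum = 0+6+15+21+28+12 = 82.
Difference = 58 − 82 = -24.

-24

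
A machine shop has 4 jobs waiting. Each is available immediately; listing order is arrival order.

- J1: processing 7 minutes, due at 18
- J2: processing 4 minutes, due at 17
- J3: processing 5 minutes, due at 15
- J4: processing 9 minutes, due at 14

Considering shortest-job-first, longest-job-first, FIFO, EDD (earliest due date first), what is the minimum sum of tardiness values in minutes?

8

SPT (increasing processing time): J2 J3 J1 J4.
J2: 0→4, due 17, tardiness 0
J3: 4→9, due 15, tardiness 0
J1: 9→16, due 18, tardiness 0
J4: 16→25, due 14, tardiness 11
Sum = 0+0+0+11 = 11.
LPT (decreasing processing time): J4 J1 J3 J2.
J4: 0→9, due 14, tardiness 0
J1: 9→16, due 18, tardiness 0
J3: 16→21, due 15, tardiness 6
J2: 21→25, due 17, tardiness 8
Sum = 0+0+6+8 = 14.
FIFO (arrival order): J1 J2 J3 J4.
J1: 0→7, due 18, tardiness 0
J2: 7→11, due 17, tardiness 0
J3: 11→16, due 15, tardiness 1
J4: 16→25, due 14, tardiness 11
Sum = 0+0+1+11 = 12.
EDD (increasing due date): J4 J3 J2 J1.
J4: 0→9, due 14, tardiness 0
J3: 9→14, due 15, tardiness 0
J2: 14→18, due 17, tardiness 1
J1: 18→25, due 18, tardiness 7
Sum = 0+0+1+7 = 8.
SPT 11, LPT 14, FIFO 12, EDD 8 → minimum 8.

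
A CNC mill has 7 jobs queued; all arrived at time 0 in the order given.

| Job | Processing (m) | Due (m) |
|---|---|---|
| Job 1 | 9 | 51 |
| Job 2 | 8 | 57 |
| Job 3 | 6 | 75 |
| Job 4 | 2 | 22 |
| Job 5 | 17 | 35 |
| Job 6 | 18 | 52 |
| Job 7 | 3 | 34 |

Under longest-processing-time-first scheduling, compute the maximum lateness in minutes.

41

LPT (decreasing processing time): Job 6 Job 5 Job 1 Job 2 Job 3 Job 7 Job 4.
Job 6: 0→18, due 52, lateness -34
Job 5: 18→35, due 35, lateness 0
Job 1: 35→44, due 51, lateness -7
Job 2: 44→52, due 57, lateness -5
Job 3: 52→58, due 75, lateness -17
Job 7: 58→61, due 34, lateness 27
Job 4: 61→63, due 22, lateness 41
Maximum = 41.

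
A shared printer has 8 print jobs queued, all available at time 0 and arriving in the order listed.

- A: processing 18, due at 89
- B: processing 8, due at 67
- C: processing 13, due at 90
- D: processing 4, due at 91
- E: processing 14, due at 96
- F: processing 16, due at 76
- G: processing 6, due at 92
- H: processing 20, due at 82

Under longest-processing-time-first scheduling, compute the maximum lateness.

22

LPT (decreasing processing time): H A F E C B G D.
H: 0→20, due 82, lateness -62
A: 20→38, due 89, lateness -51
F: 38→54, due 76, lateness -22
E: 54→68, due 96, lateness -28
C: 68→81, due 90, lateness -9
B: 81→89, due 67, lateness 22
G: 89→95, due 92, lateness 3
D: 95→99, due 91, lateness 8
Maximum = 22.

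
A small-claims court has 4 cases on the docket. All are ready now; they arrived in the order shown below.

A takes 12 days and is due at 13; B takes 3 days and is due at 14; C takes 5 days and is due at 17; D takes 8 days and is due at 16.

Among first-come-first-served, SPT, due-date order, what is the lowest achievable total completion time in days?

55

FIFO (arrival order): A B C D.
A: 0→12
B: 12→15
C: 15→20
D: 20→28
Sum = 12+15+20+28 = 75.
SPT (increasing processing time): B C D A.
B: 0→3
C: 3→8
D: 8→16
A: 16→28
Sum = 3+8+16+28 = 55.
EDD (increasing due date): A B D C.
A: 0→12
B: 12→15
D: 15→23
C: 23→28
Sum = 12+15+23+28 = 78.
FIFO 75, SPT 55, EDD 78 → minimum 55.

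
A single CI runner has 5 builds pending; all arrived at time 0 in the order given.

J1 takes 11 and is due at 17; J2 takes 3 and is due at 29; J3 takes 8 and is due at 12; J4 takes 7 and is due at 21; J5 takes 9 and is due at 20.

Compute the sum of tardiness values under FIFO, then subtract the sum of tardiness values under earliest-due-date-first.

FIFO (arrival order): J1 J2 J3 J4 J5.
J1: 0→11, due 17, tardiness 0
J2: 11→14, due 29, tardiness 0
J3: 14→22, due 12, tardiness 10
J4: 22→29, due 21, tardiness 8
J5: 29→38, due 20, tardiness 18
Sum = 0+0+10+8+18 = 36.
EDD (increasing due date): J3 J1 J5 J4 J2.
J3: 0→8, due 12, tardiness 0
J1: 8→19, due 17, tardiness 2
J5: 19→28, due 20, tardiness 8
J4: 28→35, due 21, tardiness 14
J2: 35→38, due 29, tardiness 9
Sum = 0+2+8+14+9 = 33.
Difference = 36 − 33 = 3.

3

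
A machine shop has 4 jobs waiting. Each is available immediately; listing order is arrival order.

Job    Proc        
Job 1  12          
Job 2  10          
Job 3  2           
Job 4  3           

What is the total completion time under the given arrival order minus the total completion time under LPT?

-1

FIFO (arrival order): Job 1 Job 2 Job 3 Job 4.
Job 1: 0→12
Job 2: 12→22
Job 3: 22→24
Job 4: 24→27
Sum = 12+22+24+27 = 85.
LPT (decreasing processing time): Job 1 Job 2 Job 4 Job 3.
Job 1: 0→12
Job 2: 12→22
Job 4: 22→25
Job 3: 25→27
Sum = 12+22+25+27 = 86.
Difference = 85 − 86 = -1.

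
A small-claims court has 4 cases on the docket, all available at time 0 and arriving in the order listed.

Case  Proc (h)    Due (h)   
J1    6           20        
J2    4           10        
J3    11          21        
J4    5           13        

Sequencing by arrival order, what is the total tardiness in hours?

FIFO (arrival order): J1 J2 J3 J4.
J1: 0→6, due 20, tardiness 0
J2: 6→10, due 10, tardiness 0
J3: 10→21, due 21, tardiness 0
J4: 21→26, due 13, tardiness 13
Sum = 0+0+0+13 = 13.

13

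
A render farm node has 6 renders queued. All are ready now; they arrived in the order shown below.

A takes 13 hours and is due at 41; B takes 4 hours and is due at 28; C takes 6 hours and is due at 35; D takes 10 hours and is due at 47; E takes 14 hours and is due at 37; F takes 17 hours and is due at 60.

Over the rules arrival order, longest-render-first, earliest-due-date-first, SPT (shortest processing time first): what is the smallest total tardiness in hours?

FIFO (arrival order): A B C D E F.
A: 0→13, due 41, tardiness 0
B: 13→17, due 28, tardiness 0
C: 17→23, due 35, tardiness 0
D: 23→33, due 47, tardiness 0
E: 33→47, due 37, tardiness 10
F: 47→64, due 60, tardiness 4
Sum = 0+0+0+0+10+4 = 14.
LPT (decreasing processing time): F E A D C B.
F: 0→17, due 60, tardiness 0
E: 17→31, due 37, tardiness 0
A: 31→44, due 41, tardiness 3
D: 44→54, due 47, tardiness 7
C: 54→60, due 35, tardiness 25
B: 60→64, due 28, tardiness 36
Sum = 0+0+3+7+25+36 = 71.
EDD (increasing due date): B C E A D F.
B: 0→4, due 28, tardiness 0
C: 4→10, due 35, tardiness 0
E: 10→24, due 37, tardiness 0
A: 24→37, due 41, tardiness 0
D: 37→47, due 47, tardiness 0
F: 47→64, due 60, tardiness 4
Sum = 0+0+0+0+0+4 = 4.
SPT (increasing processing time): B C D A E F.
B: 0→4, due 28, tardiness 0
C: 4→10, due 35, tardiness 0
D: 10→20, due 47, tardiness 0
A: 20→33, due 41, tardiness 0
E: 33→47, due 37, tardiness 10
F: 47→64, due 60, tardiness 4
Sum = 0+0+0+0+10+4 = 14.
FIFO 14, LPT 71, EDD 4, SPT 14 → minimum 4.

4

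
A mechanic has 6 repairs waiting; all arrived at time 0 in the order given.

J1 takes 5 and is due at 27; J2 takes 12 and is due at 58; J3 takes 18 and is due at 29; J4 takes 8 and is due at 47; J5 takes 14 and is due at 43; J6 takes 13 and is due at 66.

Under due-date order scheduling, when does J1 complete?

EDD (increasing due date): J1 J3 J5 J4 J2 J6.
J1: 0→5

5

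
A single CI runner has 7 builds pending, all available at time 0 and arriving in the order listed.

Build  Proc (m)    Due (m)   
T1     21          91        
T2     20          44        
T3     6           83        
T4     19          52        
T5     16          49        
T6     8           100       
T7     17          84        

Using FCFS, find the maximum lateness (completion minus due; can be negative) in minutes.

33

FIFO (arrival order): T1 T2 T3 T4 T5 T6 T7.
T1: 0→21, due 91, lateness -70
T2: 21→41, due 44, lateness -3
T3: 41→47, due 83, lateness -36
T4: 47→66, due 52, lateness 14
T5: 66→82, due 49, lateness 33
T6: 82→90, due 100, lateness -10
T7: 90→107, due 84, lateness 23
Maximum = 33.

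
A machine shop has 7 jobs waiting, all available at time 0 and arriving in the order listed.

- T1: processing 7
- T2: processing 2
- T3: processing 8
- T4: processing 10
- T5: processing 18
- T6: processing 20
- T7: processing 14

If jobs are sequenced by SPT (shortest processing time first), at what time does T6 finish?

SPT (increasing processing time): T2 T1 T3 T4 T7 T5 T6.
T2: 0→2
T1: 2→9
T3: 9→17
T4: 17→27
T7: 27→41
T5: 41→59
T6: 59→79

79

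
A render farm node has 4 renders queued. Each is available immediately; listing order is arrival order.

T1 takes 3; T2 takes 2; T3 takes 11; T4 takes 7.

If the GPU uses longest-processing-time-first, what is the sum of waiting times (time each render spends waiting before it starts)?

50

LPT (decreasing processing time): T3 T4 T1 T2.
T3: waits 0, runs 0→11
T4: waits 11, runs 11→18
T1: waits 18, runs 18→21
T2: waits 21, runs 21→23
Sum = 0+11+18+21 = 50.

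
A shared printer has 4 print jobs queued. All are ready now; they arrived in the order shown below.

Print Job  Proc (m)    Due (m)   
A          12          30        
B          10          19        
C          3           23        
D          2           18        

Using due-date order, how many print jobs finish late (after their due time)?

EDD (increasing due date): D B C A.
D: 0→2, due 18, tardiness 0
B: 2→12, due 19, tardiness 0
C: 12→15, due 23, tardiness 0
A: 15→27, due 30, tardiness 0
Late print jobs: 0.

0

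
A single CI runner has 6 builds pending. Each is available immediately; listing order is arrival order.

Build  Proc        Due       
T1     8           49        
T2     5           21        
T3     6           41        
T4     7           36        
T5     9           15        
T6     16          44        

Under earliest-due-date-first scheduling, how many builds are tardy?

1

EDD (increasing due date): T5 T2 T4 T3 T6 T1.
T5: 0→9, due 15, tardiness 0
T2: 9→14, due 21, tardiness 0
T4: 14→21, due 36, tardiness 0
T3: 21→27, due 41, tardiness 0
T6: 27→43, due 44, tardiness 0
T1: 43→51, due 49, tardiness 2
Late builds: 1.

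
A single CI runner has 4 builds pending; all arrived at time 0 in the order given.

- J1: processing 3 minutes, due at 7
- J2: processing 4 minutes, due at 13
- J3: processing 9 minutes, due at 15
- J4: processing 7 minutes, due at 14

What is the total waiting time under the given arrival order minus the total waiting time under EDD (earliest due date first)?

FIFO (arrival order): J1 J2 J3 J4.
J1: waits 0, runs 0→3
J2: waits 3, runs 3→7
J3: waits 7, runs 7→16
J4: waits 16, runs 16→23
Sum = 0+3+7+16 = 26.
EDD (increasing due date): J1 J2 J4 J3.
J1: waits 0, runs 0→3
J2: waits 3, runs 3→7
J4: waits 7, runs 7→14
J3: waits 14, runs 14→23
Sum = 0+3+7+14 = 24.
Difference = 26 − 24 = 2.

2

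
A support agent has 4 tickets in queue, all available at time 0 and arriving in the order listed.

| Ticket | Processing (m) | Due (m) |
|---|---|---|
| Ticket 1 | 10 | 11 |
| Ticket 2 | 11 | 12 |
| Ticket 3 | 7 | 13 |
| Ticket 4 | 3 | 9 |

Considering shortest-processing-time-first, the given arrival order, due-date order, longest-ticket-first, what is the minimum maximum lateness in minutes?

SPT (increasing processing time): Ticket 4 Ticket 3 Ticket 1 Ticket 2.
Ticket 4: 0→3, due 9, lateness -6
Ticket 3: 3→10, due 13, lateness -3
Ticket 1: 10→20, due 11, lateness 9
Ticket 2: 20→31, due 12, lateness 19
Maximum = 19.
FIFO (arrival order): Ticket 1 Ticket 2 Ticket 3 Ticket 4.
Ticket 1: 0→10, due 11, lateness -1
Ticket 2: 10→21, due 12, lateness 9
Ticket 3: 21→28, due 13, lateness 15
Ticket 4: 28→31, due 9, lateness 22
Maximum = 22.
EDD (increasing due date): Ticket 4 Ticket 1 Ticket 2 Ticket 3.
Ticket 4: 0→3, due 9, lateness -6
Ticket 1: 3→13, due 11, lateness 2
Ticket 2: 13→24, due 12, lateness 12
Ticket 3: 24→31, due 13, lateness 18
Maximum = 18.
LPT (decreasing processing time): Ticket 2 Ticket 1 Ticket 3 Ticket 4.
Ticket 2: 0→11, due 12, lateness -1
Ticket 1: 11→21, due 11, lateness 10
Ticket 3: 21→28, due 13, lateness 15
Ticket 4: 28→31, due 9, lateness 22
Maximum = 22.
SPT 19, FIFO 22, EDD 18, LPT 22 → minimum 18.

18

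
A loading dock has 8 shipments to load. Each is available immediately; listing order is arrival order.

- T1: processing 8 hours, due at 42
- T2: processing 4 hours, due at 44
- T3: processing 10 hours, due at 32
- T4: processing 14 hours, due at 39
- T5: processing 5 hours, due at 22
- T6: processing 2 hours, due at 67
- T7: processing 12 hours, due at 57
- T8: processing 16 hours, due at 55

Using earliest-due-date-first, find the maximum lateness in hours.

EDD (increasing due date): T5 T3 T4 T1 T2 T8 T7 T6.
T5: 0→5, due 22, lateness -17
T3: 5→15, due 32, lateness -17
T4: 15→29, due 39, lateness -10
T1: 29→37, due 42, lateness -5
T2: 37→41, due 44, lateness -3
T8: 41→57, due 55, lateness 2
T7: 57→69, due 57, lateness 12
T6: 69→71, due 67, lateness 4
Maximum = 12.

12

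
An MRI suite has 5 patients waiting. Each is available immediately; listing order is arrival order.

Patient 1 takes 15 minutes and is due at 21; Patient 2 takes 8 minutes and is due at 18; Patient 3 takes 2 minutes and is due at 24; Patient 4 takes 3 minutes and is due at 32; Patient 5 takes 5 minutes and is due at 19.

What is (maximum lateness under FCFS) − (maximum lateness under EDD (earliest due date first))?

7

FIFO (arrival order): Patient 1 Patient 2 Patient 3 Patient 4 Patient 5.
Patient 1: 0→15, due 21, lateness -6
Patient 2: 15→23, due 18, lateness 5
Patient 3: 23→25, due 24, lateness 1
Patient 4: 25→28, due 32, lateness -4
Patient 5: 28→33, due 19, lateness 14
Maximum = 14.
EDD (increasing due date): Patient 2 Patient 5 Patient 1 Patient 3 Patient 4.
Patient 2: 0→8, due 18, lateness -10
Patient 5: 8→13, due 19, lateness -6
Patient 1: 13→28, due 21, lateness 7
Patient 3: 28→30, due 24, lateness 6
Patient 4: 30→33, due 32, lateness 1
Maximum = 7.
Difference = 14 − 7 = 7.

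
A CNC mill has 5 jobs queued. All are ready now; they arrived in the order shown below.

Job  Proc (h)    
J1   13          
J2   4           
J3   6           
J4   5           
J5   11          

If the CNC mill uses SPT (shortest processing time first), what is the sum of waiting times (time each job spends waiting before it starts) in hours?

54

SPT (increasing processing time): J2 J4 J3 J5 J1.
J2: waits 0, runs 0→4
J4: waits 4, runs 4→9
J3: waits 9, runs 9→15
J5: waits 15, runs 15→26
J1: waits 26, runs 26→39
Sum = 0+4+9+15+26 = 54.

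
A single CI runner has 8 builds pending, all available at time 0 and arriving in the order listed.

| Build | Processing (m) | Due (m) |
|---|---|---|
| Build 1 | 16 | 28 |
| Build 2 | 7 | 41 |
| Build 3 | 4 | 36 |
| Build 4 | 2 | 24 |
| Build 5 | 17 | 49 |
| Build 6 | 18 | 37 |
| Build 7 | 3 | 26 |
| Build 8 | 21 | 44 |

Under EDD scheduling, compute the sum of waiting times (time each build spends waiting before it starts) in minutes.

EDD (increasing due date): Build 4 Build 7 Build 1 Build 3 Build 6 Build 2 Build 8 Build 5.
Build 4: waits 0, runs 0→2
Build 7: waits 2, runs 2→5
Build 1: waits 5, runs 5→21
Build 3: waits 21, runs 21→25
Build 6: waits 25, runs 25→43
Build 2: waits 43, runs 43→50
Build 8: waits 50, runs 50→71
Build 5: waits 71, runs 71→88
Sum = 0+2+5+21+25+43+50+71 = 217.

217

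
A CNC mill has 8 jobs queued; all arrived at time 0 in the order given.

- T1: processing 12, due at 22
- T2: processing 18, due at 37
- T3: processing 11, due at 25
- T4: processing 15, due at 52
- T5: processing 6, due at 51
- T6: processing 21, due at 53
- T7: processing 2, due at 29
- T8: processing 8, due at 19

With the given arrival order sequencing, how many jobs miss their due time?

FIFO (arrival order): T1 T2 T3 T4 T5 T6 T7 T8.
T1: 0→12, due 22, tardiness 0
T2: 12→30, due 37, tardiness 0
T3: 30→41, due 25, tardiness 16
T4: 41→56, due 52, tardiness 4
T5: 56→62, due 51, tardiness 11
T6: 62→83, due 53, tardiness 30
T7: 83→85, due 29, tardiness 56
T8: 85→93, due 19, tardiness 74
Late jobs: 6.

6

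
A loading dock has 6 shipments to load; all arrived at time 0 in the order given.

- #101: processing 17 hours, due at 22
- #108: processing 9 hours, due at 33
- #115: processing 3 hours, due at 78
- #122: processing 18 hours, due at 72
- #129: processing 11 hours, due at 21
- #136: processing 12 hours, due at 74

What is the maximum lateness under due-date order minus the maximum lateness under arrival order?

EDD (increasing due date): #129 #101 #108 #122 #136 #115.
#129: 0→11, due 21, lateness -10
#101: 11→28, due 22, lateness 6
#108: 28→37, due 33, lateness 4
#122: 37→55, due 72, lateness -17
#136: 55→67, due 74, lateness -7
#115: 67→70, due 78, lateness -8
Maximum = 6.
FIFO (arrival order): #101 #108 #115 #122 #129 #136.
#101: 0→17, due 22, lateness -5
#108: 17→26, due 33, lateness -7
#115: 26→29, due 78, lateness -49
#122: 29→47, due 72, lateness -25
#129: 47→58, due 21, lateness 37
#136: 58→70, due 74, lateness -4
Maximum = 37.
Difference = 6 − 37 = -31.

-31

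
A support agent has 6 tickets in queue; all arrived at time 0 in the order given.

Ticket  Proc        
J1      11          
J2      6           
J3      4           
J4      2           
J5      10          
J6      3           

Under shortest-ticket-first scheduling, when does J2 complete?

15

SPT (increasing processing time): J4 J6 J3 J2 J5 J1.
J4: 0→2
J6: 2→5
J3: 5→9
J2: 9→15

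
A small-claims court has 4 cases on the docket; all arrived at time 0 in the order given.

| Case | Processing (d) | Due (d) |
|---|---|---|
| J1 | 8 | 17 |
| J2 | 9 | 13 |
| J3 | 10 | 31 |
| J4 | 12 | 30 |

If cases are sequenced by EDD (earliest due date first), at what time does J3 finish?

EDD (increasing due date): J2 J1 J4 J3.
J2: 0→9
J1: 9→17
J4: 17→29
J3: 29→39

39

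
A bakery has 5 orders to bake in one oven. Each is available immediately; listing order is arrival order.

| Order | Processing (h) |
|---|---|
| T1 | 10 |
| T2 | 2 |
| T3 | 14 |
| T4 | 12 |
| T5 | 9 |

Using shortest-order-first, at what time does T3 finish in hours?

SPT (increasing processing time): T2 T5 T1 T4 T3.
T2: 0→2
T5: 2→11
T1: 11→21
T4: 21→33
T3: 33→47

47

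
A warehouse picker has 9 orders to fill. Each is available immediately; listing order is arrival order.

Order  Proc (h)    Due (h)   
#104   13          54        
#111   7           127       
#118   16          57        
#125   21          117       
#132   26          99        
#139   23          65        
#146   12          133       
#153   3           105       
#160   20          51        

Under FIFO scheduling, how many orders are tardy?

FIFO (arrival order): #104 #111 #118 #125 #132 #139 #146 #153 #160.
#104: 0→13, due 54, tardiness 0
#111: 13→20, due 127, tardiness 0
#118: 20→36, due 57, tardiness 0
#125: 36→57, due 117, tardiness 0
#132: 57→83, due 99, tardiness 0
#139: 83→106, due 65, tardiness 41
#146: 106→118, due 133, tardiness 0
#153: 118→121, due 105, tardiness 16
#160: 121→141, due 51, tardiness 90
Late orders: 3.

3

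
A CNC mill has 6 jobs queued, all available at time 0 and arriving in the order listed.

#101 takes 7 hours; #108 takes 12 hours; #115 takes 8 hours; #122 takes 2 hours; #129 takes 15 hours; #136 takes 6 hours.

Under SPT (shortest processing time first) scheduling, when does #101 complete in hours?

SPT (increasing processing time): #122 #136 #101 #115 #108 #129.
#122: 0→2
#136: 2→8
#101: 8→15

15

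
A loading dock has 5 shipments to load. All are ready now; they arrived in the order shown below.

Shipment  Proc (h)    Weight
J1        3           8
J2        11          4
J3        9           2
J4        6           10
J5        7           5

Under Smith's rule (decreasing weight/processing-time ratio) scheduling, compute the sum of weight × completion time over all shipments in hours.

374

WSPT (decreasing weight/processing-time ratio): J1 J4 J5 J2 J3.
J1: finishes 3, weight 8, w·C = 24
J4: finishes 9, weight 10, w·C = 90
J5: finishes 16, weight 5, w·C = 80
J2: finishes 27, weight 4, w·C = 108
J3: finishes 36, weight 2, w·C = 72
Sum = 24+90+80+108+72 = 374.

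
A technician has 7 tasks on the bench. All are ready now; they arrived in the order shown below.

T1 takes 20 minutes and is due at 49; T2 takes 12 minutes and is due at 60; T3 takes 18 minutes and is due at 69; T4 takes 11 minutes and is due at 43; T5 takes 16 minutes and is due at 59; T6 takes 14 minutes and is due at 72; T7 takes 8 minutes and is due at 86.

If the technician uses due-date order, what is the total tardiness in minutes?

40

EDD (increasing due date): T4 T1 T5 T2 T3 T6 T7.
T4: 0→11, due 43, tardiness 0
T1: 11→31, due 49, tardiness 0
T5: 31→47, due 59, tardiness 0
T2: 47→59, due 60, tardiness 0
T3: 59→77, due 69, tardiness 8
T6: 77→91, due 72, tardiness 19
T7: 91→99, due 86, tardiness 13
Sum = 0+0+0+0+8+19+13 = 40.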